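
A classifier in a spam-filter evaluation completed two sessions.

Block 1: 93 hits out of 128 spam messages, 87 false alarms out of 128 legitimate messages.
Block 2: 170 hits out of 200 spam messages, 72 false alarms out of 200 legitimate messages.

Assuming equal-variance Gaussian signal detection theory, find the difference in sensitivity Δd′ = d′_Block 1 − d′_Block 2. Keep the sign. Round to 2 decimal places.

Δd′ = -1.26

Block 1: z(0.7266) = 0.603, z(0.6797) = 0.467, d' = 0.136
Block 2: z(0.8500) = 1.036, z(0.3600) = -0.358, d' = 1.394
Δd' = d'_Block 1 − d'_Block 2 = 0.136 − 1.394 = -1.258
Block 2 has the higher sensitivity.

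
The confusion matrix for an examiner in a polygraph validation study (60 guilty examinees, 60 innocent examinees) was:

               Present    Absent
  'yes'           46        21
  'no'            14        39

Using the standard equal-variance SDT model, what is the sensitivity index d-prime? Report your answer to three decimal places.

d-prime = 1.113

H = 46/60 = 0.7667
FA = 21/60 = 0.3500
Φ⁻¹(0.7667) = 0.7280, Φ⁻¹(0.3500) = -0.3853
d' = z(H) − z(FA) = 0.7280 − (-0.3853) = 1.1133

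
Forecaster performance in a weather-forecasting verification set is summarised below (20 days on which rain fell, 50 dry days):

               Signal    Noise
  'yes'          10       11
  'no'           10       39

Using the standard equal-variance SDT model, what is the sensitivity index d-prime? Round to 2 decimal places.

H = 10/20 = 0.5000
FA = 11/50 = 0.2200
z(H) = z(0.5000) = 0.0000
z(FA) = z(0.2200) = -0.7722
d' = z(H) − z(FA) = 0.0000 − (-0.7722) = 0.7722

d-prime = 0.77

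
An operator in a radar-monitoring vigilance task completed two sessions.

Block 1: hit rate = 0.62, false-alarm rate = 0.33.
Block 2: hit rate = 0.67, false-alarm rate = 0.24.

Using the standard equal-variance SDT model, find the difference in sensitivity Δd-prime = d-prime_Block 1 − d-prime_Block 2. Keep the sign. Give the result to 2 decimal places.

Block 1: z(0.62) = 0.305, z(0.33) = -0.440, d' = 0.745
Block 2: z(0.67) = 0.440, z(0.24) = -0.706, d' = 1.146
Δd' = d'_Block 1 − d'_Block 2 = 0.745 − 1.146 = -0.401
Block 2 has the higher sensitivity.

Δd-prime = -0.40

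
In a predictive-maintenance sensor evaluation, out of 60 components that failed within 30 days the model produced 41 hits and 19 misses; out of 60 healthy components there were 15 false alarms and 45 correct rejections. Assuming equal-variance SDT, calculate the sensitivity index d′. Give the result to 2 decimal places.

H = 41/60 = 0.6833
FA = 15/60 = 0.2500
z(0.6833) = 0.4769, z(0.2500) = -0.6745
d' = z(H) − z(FA) = 0.4769 − (-0.6745) = 1.1514

d′ = 1.15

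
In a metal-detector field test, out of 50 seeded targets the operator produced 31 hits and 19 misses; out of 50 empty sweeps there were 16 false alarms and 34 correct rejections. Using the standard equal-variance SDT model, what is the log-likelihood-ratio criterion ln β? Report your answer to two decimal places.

ln β = 0.06

H = 31/50 = 0.6200
FA = 16/50 = 0.3200
z(H) = z(0.6200) = 0.305
z(FA) = z(0.3200) = -0.468
ln β = −½·[z(H)² − z(FA)²] = −0.5 × (0.093 − 0.219) = 0.063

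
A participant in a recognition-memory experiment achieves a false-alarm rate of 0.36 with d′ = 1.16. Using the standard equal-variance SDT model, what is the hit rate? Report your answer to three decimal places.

z(false-alarm rate) = z(0.36) = -0.3585
z(H) = z(FA) + d' = -0.3585 + 1.16 = 0.8015
hit rate = Φ(0.8015) = 0.7886

hit rate = 0.789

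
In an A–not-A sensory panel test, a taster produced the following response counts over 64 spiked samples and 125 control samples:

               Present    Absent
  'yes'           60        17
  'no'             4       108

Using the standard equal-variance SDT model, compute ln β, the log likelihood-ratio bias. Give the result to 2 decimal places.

H = 60/64 = 0.9375
FA = 17/125 = 0.1360
Φ⁻¹(H) = Φ⁻¹(0.9375) = 1.534
Φ⁻¹(FA) = Φ⁻¹(0.1360) = -1.098
ln β = −½·[z(H)² − z(FA)²] = −0.5 × (2.353 − 1.206) = -0.5735

ln β = -0.57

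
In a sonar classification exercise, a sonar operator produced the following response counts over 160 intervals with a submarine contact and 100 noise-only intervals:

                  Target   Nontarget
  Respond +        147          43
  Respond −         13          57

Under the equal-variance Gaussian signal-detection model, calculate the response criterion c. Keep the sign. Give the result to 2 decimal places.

H = 147/160 = 0.9187
FA = 43/100 = 0.4300
Φ⁻¹(H) = Φ⁻¹(0.9187) = 1.396
Φ⁻¹(FA) = Φ⁻¹(0.4300) = -0.176
c = −½·[z(H) + z(FA)] = −0.5 × (1.396 + (-0.176)) = -0.610

c = -0.61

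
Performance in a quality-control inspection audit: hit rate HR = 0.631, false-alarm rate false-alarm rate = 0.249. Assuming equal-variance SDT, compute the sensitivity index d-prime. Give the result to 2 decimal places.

Φ⁻¹(H) = Φ⁻¹(0.631) = 0.335
Φ⁻¹(FA) = Φ⁻¹(0.249) = -0.678
d' = z(H) − z(FA) = 0.335 − (-0.678) = 1.013

d-prime = 1.01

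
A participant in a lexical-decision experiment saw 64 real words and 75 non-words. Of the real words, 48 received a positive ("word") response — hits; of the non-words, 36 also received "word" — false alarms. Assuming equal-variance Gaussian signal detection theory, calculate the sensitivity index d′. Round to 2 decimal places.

H = 48/64 = 0.7500
FA = 36/75 = 0.4800
z(H) = z(0.7500) = 0.674
z(FA) = z(0.4800) = -0.050
d' = z(H) − z(FA) = 0.674 − (-0.050) = 0.724

d′ = 0.72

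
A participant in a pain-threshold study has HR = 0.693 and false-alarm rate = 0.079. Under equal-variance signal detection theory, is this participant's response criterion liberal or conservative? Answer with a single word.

z(H) = 0.504, z(FA) = -1.412
c = −½·(z(H) + z(FA)) = 0.454
c > 0 → conservative criterion (biased toward responding “no”).

conservative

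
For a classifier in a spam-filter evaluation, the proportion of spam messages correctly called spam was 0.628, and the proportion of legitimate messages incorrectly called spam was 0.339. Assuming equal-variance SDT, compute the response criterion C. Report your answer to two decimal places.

z(H) = 0.327
z(FA) = -0.415
c = −½·[z(H) + z(FA)] = −0.5 × (0.327 + (-0.415)) = 0.044

C = 0.04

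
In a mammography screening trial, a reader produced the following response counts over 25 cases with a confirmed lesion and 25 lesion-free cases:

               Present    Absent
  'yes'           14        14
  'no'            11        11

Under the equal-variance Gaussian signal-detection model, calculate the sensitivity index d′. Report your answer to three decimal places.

H = 14/25 = 0.5600
FA = 14/25 = 0.5600
z(0.5600) = 0.1510, z(0.5600) = 0.1510
d' = z(H) − z(FA) = 0.1510 − 0.1510 = 0.0000

d′ = 0.000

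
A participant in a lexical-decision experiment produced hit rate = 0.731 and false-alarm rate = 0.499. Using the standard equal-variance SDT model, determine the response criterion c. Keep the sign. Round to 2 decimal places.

z(H) = z(0.731) = 0.616
z(FA) = z(0.499) = -0.003
c = −½·[z(H) + z(FA)] = −0.5 × (0.616 + (-0.003)) = -0.3065
c < 0: the participant has a liberal response bias.

c = -0.31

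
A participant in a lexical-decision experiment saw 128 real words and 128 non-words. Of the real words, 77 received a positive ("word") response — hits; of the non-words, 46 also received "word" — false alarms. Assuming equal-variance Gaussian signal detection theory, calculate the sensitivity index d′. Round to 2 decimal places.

d′ = 0.62

H = 77/128 = 0.6016
FA = 46/128 = 0.3594
Φ⁻¹(H) = Φ⁻¹(0.6016) = 0.257
Φ⁻¹(FA) = Φ⁻¹(0.3594) = -0.360
d' = z(H) − z(FA) = 0.257 − (-0.360) = 0.617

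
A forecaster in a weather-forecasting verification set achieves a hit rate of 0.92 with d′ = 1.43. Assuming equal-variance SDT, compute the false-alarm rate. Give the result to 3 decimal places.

false-alarm rate = 0.490

z(hit rate) = z(0.92) = 1.4051
z(FA) = z(H) − d' = 1.4051 − 1.43 = -0.0249
false-alarm rate = Φ(-0.0249) = 0.4901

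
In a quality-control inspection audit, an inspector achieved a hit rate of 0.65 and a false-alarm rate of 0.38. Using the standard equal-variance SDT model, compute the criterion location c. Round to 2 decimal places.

z(H) = z(0.65) = 0.3853
z(FA) = z(0.38) = -0.3055
c = −½·[z(H) + z(FA)] = −0.5 × (0.3853 + (-0.3055)) = -0.0399
c < 0: the inspector has a liberal response bias.

c = -0.04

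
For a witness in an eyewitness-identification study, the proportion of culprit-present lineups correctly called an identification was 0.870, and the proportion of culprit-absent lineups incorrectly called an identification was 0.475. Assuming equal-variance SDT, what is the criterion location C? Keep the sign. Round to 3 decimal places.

z(H) = z(0.870) = 1.1264
z(FA) = z(0.475) = -0.0627
c = −½·[z(H) + z(FA)] = −0.5 × (1.1264 + (-0.0627)) = -0.53185
c < 0: the witness has a liberal response bias.

C = -0.532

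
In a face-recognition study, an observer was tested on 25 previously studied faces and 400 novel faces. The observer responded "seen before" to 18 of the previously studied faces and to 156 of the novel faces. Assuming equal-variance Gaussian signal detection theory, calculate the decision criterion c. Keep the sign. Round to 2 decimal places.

H = 18/25 = 0.7200
FA = 156/400 = 0.3900
z(H) = z(0.7200) = 0.583
z(FA) = z(0.3900) = -0.279
c = −½·[z(H) + z(FA)] = −0.5 × (0.583 + (-0.279)) = -0.152
c < 0: the observer has a liberal response bias.

c = -0.15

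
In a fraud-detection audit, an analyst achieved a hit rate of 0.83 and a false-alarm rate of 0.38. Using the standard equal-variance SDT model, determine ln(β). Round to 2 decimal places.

ln β = -0.41

z(H) = 0.954
z(FA) = -0.305
ln β = −½·[z(H)² − z(FA)²] = −0.5 × (0.910 − 0.093) = -0.4085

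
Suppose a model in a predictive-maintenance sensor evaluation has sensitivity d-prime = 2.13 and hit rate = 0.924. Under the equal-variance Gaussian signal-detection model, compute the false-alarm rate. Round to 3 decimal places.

false-alarm rate = 0.243

z(hit rate) = z(0.924) = 1.4325
z(FA) = z(H) − d' = 1.4325 − 2.13 = -0.6975
false-alarm rate = Φ(-0.6975) = 0.2427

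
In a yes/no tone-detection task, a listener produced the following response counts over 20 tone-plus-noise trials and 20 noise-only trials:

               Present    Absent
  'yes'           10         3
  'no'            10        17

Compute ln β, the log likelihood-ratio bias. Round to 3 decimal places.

H = 10/20 = 0.5000
FA = 3/20 = 0.1500
Φ⁻¹(H) = Φ⁻¹(0.5000) = 0.0000
Φ⁻¹(FA) = Φ⁻¹(0.1500) = -1.0364
ln β = −½·[z(H)² − z(FA)²] = −0.5 × (0.0000 − 1.0741) = 0.53705

ln β = 0.537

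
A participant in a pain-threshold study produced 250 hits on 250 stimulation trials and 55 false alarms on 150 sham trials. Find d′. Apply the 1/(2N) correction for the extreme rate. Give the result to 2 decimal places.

The hit rate is 250/250 = 1, so apply the 1/(2N) correction: H → 1 − 1/(2·250) = 0.99800.
z(H) = z(0.99800) = 2.878
z(FA) = z(0.36667) = -0.341
d' = 2.878 − (-0.341) = 3.219

d′ = 3.22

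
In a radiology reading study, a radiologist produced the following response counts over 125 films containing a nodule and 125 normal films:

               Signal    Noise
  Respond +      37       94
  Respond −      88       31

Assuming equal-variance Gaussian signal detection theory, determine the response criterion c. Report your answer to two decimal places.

H = 37/125 = 0.2960
FA = 94/125 = 0.7520
Φ⁻¹(0.2960) = -0.536, Φ⁻¹(0.7520) = 0.681
c = −½·[z(H) + z(FA)] = −0.5 × (-0.536 + 0.681) = -0.0725
c < 0: the radiologist has a liberal response bias.

c = -0.07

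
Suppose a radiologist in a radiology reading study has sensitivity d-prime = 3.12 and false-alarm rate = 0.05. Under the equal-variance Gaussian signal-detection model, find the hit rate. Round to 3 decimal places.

hit rate = 0.930

z(false-alarm rate) = z(0.05) = -1.6449
z(H) = z(FA) + d' = -1.6449 + 3.12 = 1.4751
hit rate = Φ(1.4751) = 0.9299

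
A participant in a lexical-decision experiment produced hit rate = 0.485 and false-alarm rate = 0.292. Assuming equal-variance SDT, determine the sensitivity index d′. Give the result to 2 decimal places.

d′ = 0.51

z(H) = -0.0376
z(FA) = -0.5476
d' = z(H) − z(FA) = -0.0376 − (-0.5476) = 0.5100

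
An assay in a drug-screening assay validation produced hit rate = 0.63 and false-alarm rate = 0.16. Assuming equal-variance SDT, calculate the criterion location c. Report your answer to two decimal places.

z(0.63) = 0.332, z(0.16) = -0.994
c = −½·[z(H) + z(FA)] = −0.5 × (0.332 + (-0.994)) = 0.331
c > 0: the assay has a conservative response bias.

c = 0.33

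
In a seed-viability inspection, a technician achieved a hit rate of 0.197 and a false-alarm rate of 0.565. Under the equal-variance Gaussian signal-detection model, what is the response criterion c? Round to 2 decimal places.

c = 0.34

z(H) = -0.8524
z(FA) = 0.1637
c = −½·[z(H) + z(FA)] = −0.5 × (-0.8524 + 0.1637) = 0.34435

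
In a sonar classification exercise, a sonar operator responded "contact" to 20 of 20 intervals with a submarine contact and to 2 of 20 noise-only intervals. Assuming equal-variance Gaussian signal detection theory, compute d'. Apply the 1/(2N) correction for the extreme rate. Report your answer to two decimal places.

d' = 3.24

The hit rate is 20/20 = 1, so apply the 1/(2N) correction: H → 1 − 1/(2·20) = 0.97500.
z(H) = z(0.97500) = 1.960
z(FA) = z(0.10000) = -1.282
d' = 1.960 − (-1.282) = 3.242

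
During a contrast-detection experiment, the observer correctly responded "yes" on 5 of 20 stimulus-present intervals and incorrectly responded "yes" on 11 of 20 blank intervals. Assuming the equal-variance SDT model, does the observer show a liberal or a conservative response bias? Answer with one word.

z(H) = -0.674, z(FA) = 0.126
c = −½·(z(H) + z(FA)) = 0.274
c > 0 → conservative criterion (biased toward responding “no”).

conservative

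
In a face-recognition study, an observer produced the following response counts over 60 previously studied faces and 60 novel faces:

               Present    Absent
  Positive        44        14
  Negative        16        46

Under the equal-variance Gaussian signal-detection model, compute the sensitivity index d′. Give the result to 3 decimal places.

H = 44/60 = 0.7333
FA = 14/60 = 0.2333
z(H) = z(0.7333) = 0.6228
z(FA) = z(0.2333) = -0.7280
d' = z(H) − z(FA) = 0.6228 − (-0.7280) = 1.3508

d′ = 1.351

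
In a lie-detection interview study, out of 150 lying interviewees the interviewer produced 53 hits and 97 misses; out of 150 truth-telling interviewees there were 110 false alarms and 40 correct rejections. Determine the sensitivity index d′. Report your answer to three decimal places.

d′ = -0.999

H = 53/150 = 0.3533
FA = 110/150 = 0.7333
z(H) = z(0.3533) = -0.3764
z(FA) = z(0.7333) = 0.6228
d' = z(H) − z(FA) = -0.3764 − 0.6228 = -0.9992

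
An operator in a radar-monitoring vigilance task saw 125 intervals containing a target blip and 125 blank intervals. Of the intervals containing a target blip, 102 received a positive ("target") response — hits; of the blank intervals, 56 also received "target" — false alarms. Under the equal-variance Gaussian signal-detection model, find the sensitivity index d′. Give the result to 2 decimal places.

H = 102/125 = 0.8160
FA = 56/125 = 0.4480
Φ⁻¹(H) = Φ⁻¹(0.8160) = 0.9002
Φ⁻¹(FA) = Φ⁻¹(0.4480) = -0.1307
d' = z(H) − z(FA) = 0.9002 − (-0.1307) = 1.0309

d′ = 1.03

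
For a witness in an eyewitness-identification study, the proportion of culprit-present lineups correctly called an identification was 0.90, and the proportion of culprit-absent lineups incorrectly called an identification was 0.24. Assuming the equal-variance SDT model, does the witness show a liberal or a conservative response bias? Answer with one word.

liberal

z(H) = 1.282, z(FA) = -0.706
c = −½·(z(H) + z(FA)) = -0.288
c < 0 → liberal criterion (biased toward responding “yes”).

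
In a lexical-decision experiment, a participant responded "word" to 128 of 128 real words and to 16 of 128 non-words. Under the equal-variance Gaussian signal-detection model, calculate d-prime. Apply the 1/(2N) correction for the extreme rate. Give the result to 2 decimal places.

The hit rate is 128/128 = 1, so apply the 1/(2N) correction: H → 1 − 1/(2·128) = 0.99609.
z(H) = z(0.99609) = 2.660
z(FA) = z(0.12500) = -1.150
d' = 2.660 − (-1.150) = 3.810

d-prime = 3.81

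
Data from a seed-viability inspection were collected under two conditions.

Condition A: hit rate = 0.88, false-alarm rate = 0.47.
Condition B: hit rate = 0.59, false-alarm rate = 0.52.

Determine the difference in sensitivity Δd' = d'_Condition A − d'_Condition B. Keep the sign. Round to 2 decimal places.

Condition A: z(0.88) = 1.175, z(0.47) = -0.075, d' = 1.250
Condition B: z(0.59) = 0.228, z(0.52) = 0.050, d' = 0.178
Δd' = d'_Condition A − d'_Condition B = 1.250 − 0.178 = 1.072
Condition A has the higher sensitivity.

Δd' = 1.07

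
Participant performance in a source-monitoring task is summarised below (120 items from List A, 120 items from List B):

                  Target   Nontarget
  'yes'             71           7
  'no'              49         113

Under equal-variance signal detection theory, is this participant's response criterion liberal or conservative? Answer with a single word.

z(H) = 0.232, z(FA) = -1.569
c = −½·(z(H) + z(FA)) = 0.6685
c > 0 → conservative criterion (biased toward responding “no”).

conservative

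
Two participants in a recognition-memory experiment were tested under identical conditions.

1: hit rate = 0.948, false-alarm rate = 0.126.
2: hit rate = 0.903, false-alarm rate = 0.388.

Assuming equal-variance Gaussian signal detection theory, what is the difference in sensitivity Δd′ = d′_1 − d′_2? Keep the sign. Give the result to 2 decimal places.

1: z(0.948) = 1.626, z(0.126) = -1.146, d' = 2.772
2: z(0.903) = 1.299, z(0.388) = -0.285, d' = 1.584
Δd' = d'_1 − d'_2 = 2.772 − 1.584 = 1.188
1 has the higher sensitivity.

Δd′ = 1.19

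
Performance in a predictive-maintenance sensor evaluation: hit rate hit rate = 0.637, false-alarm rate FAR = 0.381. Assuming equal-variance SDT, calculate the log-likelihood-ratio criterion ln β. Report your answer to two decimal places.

Φ⁻¹(H) = 0.350
Φ⁻¹(FA) = -0.303
ln β = −½·[z(H)² − z(FA)²] = −0.5 × (0.123 − 0.092) = -0.0155

ln β = -0.02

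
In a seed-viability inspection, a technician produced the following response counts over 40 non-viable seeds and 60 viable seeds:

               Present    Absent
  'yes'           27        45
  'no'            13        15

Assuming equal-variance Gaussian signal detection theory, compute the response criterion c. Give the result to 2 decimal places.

c = -0.56

H = 27/40 = 0.6750
FA = 45/60 = 0.7500
Φ⁻¹(H) = Φ⁻¹(0.6750) = 0.454
Φ⁻¹(FA) = Φ⁻¹(0.7500) = 0.674
c = −½·[z(H) + z(FA)] = −0.5 × (0.454 + 0.674) = -0.564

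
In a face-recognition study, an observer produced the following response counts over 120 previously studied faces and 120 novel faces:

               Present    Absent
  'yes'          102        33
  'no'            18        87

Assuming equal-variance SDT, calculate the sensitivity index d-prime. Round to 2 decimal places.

H = 102/120 = 0.8500
FA = 33/120 = 0.2750
Φ⁻¹(0.8500) = 1.036, Φ⁻¹(0.2750) = -0.598
d' = z(H) − z(FA) = 1.036 − (-0.598) = 1.634

d-prime = 1.63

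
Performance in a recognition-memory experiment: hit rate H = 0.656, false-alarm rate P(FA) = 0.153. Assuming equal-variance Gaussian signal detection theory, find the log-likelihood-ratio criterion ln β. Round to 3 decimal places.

Φ⁻¹(H) = 0.4016
Φ⁻¹(FA) = -1.0237
ln β = −½·[z(H)² − z(FA)²] = −0.5 × (0.1613 − 1.0480) = 0.44335

ln β = 0.443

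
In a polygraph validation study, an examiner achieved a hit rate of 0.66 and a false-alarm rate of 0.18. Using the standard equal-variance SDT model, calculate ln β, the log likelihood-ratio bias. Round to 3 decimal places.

z(H) = z(0.66) = 0.4125
z(FA) = z(0.18) = -0.9154
ln β = −½·[z(H)² − z(FA)²] = −0.5 × (0.1702 − 0.8380) = 0.3339

ln β = 0.334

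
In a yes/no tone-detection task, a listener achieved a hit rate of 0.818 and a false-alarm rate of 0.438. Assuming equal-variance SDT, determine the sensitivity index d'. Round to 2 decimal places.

d' = 1.06

z(H) = 0.908
z(FA) = -0.156
d' = z(H) − z(FA) = 0.908 − (-0.156) = 1.064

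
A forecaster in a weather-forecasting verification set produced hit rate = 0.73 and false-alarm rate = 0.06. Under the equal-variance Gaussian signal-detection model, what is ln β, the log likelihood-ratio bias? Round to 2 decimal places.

ln β = 1.02

z(H) = z(0.73) = 0.613
z(FA) = z(0.06) = -1.555
ln β = −½·[z(H)² − z(FA)²] = −0.5 × (0.376 − 2.418) = 1.021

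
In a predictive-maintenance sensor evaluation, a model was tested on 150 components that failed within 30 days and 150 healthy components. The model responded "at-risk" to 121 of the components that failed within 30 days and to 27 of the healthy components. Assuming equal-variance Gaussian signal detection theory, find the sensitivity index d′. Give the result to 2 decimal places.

H = 121/150 = 0.8067
FA = 27/150 = 0.1800
z(H) = 0.866
z(FA) = -0.915
d' = z(H) − z(FA) = 0.866 − (-0.915) = 1.781

d′ = 1.78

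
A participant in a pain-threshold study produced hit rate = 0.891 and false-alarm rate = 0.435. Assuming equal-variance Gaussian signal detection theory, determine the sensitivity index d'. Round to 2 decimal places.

z(H) = 1.2319
z(FA) = -0.1637
d' = z(H) − z(FA) = 1.2319 − (-0.1637) = 1.3956

d' = 1.40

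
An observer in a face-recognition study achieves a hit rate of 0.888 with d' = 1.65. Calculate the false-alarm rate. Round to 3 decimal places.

z(hit rate) = z(0.888) = 1.2160
z(FA) = z(H) − d' = 1.2160 − 1.65 = -0.4340
false-alarm rate = Φ(-0.4340) = 0.3321

false-alarm rate = 0.332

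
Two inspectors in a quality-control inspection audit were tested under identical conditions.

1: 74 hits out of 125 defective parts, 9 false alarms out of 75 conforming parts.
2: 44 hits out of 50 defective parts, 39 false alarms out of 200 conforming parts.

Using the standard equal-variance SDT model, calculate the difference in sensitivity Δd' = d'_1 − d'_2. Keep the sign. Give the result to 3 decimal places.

1: z(0.5920) = 0.2327, z(0.1200) = -1.1750, d' = 1.4077
2: z(0.8800) = 1.1750, z(0.1950) = -0.8596, d' = 2.0346
Δd' = d'_1 − d'_2 = 1.4077 − 2.0346 = -0.6269
2 has the higher sensitivity.

Δd' = -0.627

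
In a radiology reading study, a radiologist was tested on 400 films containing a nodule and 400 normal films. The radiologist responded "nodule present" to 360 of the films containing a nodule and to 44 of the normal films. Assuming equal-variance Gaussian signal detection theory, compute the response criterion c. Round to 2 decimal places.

H = 360/400 = 0.9000
FA = 44/400 = 0.1100
z(H) = z(0.9000) = 1.2816
z(FA) = z(0.1100) = -1.2265
c = −½·[z(H) + z(FA)] = −0.5 × (1.2816 + (-1.2265)) = -0.02755

c = -0.03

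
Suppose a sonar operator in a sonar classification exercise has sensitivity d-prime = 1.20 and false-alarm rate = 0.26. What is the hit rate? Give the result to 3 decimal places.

z(false-alarm rate) = z(0.26) = -0.6433
z(H) = z(FA) + d' = -0.6433 + 1.20 = 0.5567
hit rate = Φ(0.5567) = 0.7111

hit rate = 0.711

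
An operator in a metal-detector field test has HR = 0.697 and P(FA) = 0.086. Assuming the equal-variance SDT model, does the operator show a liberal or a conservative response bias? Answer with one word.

z(H) = 0.516, z(FA) = -1.366
c = −½·(z(H) + z(FA)) = 0.425
c > 0 → conservative criterion (biased toward responding “no”).

conservative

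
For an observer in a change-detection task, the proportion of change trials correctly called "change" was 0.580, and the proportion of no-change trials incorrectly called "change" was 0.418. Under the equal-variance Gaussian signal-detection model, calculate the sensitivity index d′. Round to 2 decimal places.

d′ = 0.41

z(0.580) = 0.2019, z(0.418) = -0.2070
d' = z(H) − z(FA) = 0.2019 − (-0.2070) = 0.4089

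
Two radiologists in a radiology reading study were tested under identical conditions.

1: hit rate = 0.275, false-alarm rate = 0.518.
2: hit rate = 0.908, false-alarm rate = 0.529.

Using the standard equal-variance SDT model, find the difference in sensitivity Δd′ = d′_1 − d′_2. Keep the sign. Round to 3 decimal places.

Δd′ = -1.899

1: z(0.275) = -0.5978, z(0.518) = 0.0451, d' = -0.6429
2: z(0.908) = 1.3285, z(0.529) = 0.0728, d' = 1.2557
Δd' = d'_1 − d'_2 = -0.6429 − 1.2557 = -1.8986
2 has the higher sensitivity.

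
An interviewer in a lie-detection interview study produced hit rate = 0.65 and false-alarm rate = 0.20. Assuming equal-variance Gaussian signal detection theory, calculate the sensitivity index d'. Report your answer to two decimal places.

d' = 1.23

z(H) = 0.3853
z(FA) = -0.8416
d' = z(H) − z(FA) = 0.3853 − (-0.8416) = 1.2269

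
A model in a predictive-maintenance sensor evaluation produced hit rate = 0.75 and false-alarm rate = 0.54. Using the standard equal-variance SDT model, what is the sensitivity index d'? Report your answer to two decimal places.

d' = 0.57

z(H) = 0.6745
z(FA) = 0.1004
d' = z(H) − z(FA) = 0.6745 − 0.1004 = 0.5741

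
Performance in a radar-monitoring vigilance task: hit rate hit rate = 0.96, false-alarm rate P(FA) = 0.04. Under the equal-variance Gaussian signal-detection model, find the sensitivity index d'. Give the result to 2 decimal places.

Φ⁻¹(H) = Φ⁻¹(0.96) = 1.751
Φ⁻¹(FA) = Φ⁻¹(0.04) = -1.751
d' = z(H) − z(FA) = 1.751 − (-1.751) = 3.502

d' = 3.50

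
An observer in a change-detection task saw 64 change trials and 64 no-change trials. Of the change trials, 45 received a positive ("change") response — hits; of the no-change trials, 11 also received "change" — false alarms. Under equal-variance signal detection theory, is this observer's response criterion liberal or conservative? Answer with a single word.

conservative

z(H) = 0.533, z(FA) = -0.947
c = −½·(z(H) + z(FA)) = 0.207
c > 0 → conservative criterion (biased toward responding “no”).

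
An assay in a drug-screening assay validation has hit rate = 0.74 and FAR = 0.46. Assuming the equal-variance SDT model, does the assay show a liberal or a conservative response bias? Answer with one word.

z(H) = 0.643, z(FA) = -0.100
c = −½·(z(H) + z(FA)) = -0.2715
c < 0 → liberal criterion (biased toward responding “yes”).

liberal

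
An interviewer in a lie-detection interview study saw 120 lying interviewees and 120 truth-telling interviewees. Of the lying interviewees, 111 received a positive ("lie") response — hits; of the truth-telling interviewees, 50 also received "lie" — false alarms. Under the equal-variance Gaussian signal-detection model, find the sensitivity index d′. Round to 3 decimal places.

H = 111/120 = 0.9250
FA = 50/120 = 0.4167
z(H) = 1.4395
z(FA) = -0.2103
d' = z(H) − z(FA) = 1.4395 − (-0.2103) = 1.6498

d′ = 1.650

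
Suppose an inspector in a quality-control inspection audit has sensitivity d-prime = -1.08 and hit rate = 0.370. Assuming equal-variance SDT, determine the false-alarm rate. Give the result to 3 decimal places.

z(hit rate) = z(0.370) = -0.3319
z(FA) = z(H) − d' = -0.3319 − (-1.08) = 0.7481
false-alarm rate = Φ(0.7481) = 0.7728

false-alarm rate = 0.773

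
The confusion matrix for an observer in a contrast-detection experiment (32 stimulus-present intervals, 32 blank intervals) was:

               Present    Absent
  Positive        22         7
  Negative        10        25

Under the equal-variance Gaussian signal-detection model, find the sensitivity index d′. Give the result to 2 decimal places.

H = 22/32 = 0.6875
FA = 7/32 = 0.2188
Φ⁻¹(H) = Φ⁻¹(0.6875) = 0.4888
Φ⁻¹(FA) = Φ⁻¹(0.2188) = -0.7763
d' = z(H) − z(FA) = 0.4888 − (-0.7763) = 1.2651

d′ = 1.27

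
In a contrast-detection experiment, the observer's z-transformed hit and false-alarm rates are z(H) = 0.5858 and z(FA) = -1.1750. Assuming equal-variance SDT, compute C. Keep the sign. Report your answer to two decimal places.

c = −½·[z(H) + z(FA)] = −½·(0.5858 + (-1.1750)) = 0.2946
c > 0: the observer has a conservative response bias.

C = 0.29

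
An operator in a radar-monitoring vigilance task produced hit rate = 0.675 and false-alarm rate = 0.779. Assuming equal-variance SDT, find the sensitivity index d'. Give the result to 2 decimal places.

Φ⁻¹(0.675) = 0.4538, Φ⁻¹(0.779) = 0.7688
d' = z(H) − z(FA) = 0.4538 − 0.7688 = -0.3150

d' = -0.32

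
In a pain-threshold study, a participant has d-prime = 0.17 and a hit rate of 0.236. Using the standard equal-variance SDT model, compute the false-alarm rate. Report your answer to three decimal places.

false-alarm rate = 0.187

z(hit rate) = z(0.236) = -0.7192
z(FA) = z(H) − d' = -0.7192 − 0.17 = -0.8892
false-alarm rate = Φ(-0.8892) = 0.1869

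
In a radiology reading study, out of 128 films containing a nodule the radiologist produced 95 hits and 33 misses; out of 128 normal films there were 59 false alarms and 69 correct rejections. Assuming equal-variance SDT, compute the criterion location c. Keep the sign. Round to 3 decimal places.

H = 95/128 = 0.7422
FA = 59/128 = 0.4609
z(H) = z(0.7422) = 0.6501
z(FA) = z(0.4609) = -0.0982
c = −½·[z(H) + z(FA)] = −0.5 × (0.6501 + (-0.0982)) = -0.27595

c = -0.276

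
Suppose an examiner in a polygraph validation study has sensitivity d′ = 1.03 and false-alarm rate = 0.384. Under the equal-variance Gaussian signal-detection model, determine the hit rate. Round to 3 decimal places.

hit rate = 0.769

z(false-alarm rate) = z(0.384) = -0.2950
z(H) = z(FA) + d' = -0.2950 + 1.03 = 0.7350
hit rate = Φ(0.7350) = 0.7688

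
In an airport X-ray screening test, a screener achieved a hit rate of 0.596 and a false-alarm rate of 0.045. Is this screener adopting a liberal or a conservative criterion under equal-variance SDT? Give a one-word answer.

conservative

z(H) = 0.243, z(FA) = -1.695
c = −½·(z(H) + z(FA)) = 0.726
c > 0 → conservative criterion (biased toward responding “no”).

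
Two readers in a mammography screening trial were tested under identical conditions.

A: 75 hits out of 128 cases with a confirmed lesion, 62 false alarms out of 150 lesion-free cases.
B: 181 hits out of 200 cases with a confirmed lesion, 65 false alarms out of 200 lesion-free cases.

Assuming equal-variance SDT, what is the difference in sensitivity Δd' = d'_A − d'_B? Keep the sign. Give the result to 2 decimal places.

Δd' = -1.33

A: z(0.5859) = 0.217, z(0.4133) = -0.219, d' = 0.436
B: z(0.9050) = 1.311, z(0.3250) = -0.454, d' = 1.765
Δd' = d'_A − d'_B = 0.436 − 1.765 = -1.329
B has the higher sensitivity.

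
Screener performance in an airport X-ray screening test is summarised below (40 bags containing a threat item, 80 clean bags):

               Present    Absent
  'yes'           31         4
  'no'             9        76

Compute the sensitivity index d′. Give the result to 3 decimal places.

H = 31/40 = 0.7750
FA = 4/80 = 0.0500
Φ⁻¹(H) = Φ⁻¹(0.7750) = 0.7554
Φ⁻¹(FA) = Φ⁻¹(0.0500) = -1.6449
d' = z(H) − z(FA) = 0.7554 − (-1.6449) = 2.4003

d′ = 2.400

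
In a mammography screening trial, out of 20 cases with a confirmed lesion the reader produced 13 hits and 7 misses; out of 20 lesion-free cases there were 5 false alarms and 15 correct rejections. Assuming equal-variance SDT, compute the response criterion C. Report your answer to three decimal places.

C = 0.145

H = 13/20 = 0.6500
FA = 5/20 = 0.2500
z(0.6500) = 0.3853, z(0.2500) = -0.6745
c = −½·[z(H) + z(FA)] = −0.5 × (0.3853 + (-0.6745)) = 0.1446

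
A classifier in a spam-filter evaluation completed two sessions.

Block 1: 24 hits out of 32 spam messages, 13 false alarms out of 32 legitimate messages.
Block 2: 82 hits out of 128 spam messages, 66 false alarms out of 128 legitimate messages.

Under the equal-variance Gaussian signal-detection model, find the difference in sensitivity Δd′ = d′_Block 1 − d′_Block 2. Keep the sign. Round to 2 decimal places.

Δd′ = 0.59

Block 1: z(0.7500) = 0.674, z(0.4062) = -0.237, d' = 0.911
Block 2: z(0.6406) = 0.360, z(0.5156) = 0.039, d' = 0.321
Δd' = d'_Block 1 − d'_Block 2 = 0.911 − 0.321 = 0.590
Block 1 has the higher sensitivity.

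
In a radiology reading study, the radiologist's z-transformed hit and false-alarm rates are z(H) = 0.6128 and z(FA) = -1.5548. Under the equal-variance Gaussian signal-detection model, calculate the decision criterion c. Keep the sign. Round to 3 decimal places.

c = −½·[z(H) + z(FA)] = −½·(0.6128 + (-1.5548)) = 0.4710
c > 0: the radiologist has a conservative response bias.

c = 0.471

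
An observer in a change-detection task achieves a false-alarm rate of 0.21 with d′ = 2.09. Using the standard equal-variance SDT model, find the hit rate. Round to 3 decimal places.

hit rate = 0.900

z(false-alarm rate) = z(0.21) = -0.8064
z(H) = z(FA) + d' = -0.8064 + 2.09 = 1.2836
hit rate = Φ(1.2836) = 0.9004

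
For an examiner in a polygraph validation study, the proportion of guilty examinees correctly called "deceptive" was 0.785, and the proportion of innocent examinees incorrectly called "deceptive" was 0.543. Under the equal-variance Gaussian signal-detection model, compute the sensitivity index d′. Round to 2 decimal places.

d′ = 0.68

z(H) = z(0.785) = 0.7892
z(FA) = z(0.543) = 0.1080
d' = z(H) − z(FA) = 0.7892 − 0.1080 = 0.6812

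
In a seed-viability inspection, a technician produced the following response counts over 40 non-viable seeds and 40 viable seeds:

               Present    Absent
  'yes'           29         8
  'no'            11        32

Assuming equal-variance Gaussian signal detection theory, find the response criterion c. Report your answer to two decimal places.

H = 29/40 = 0.7250
FA = 8/40 = 0.2000
Φ⁻¹(H) = 0.5978
Φ⁻¹(FA) = -0.8416
c = −½·[z(H) + z(FA)] = −0.5 × (0.5978 + (-0.8416)) = 0.1219
c > 0: the technician has a conservative response bias.

c = 0.12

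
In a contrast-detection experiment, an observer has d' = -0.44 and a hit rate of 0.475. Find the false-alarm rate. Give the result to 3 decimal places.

false-alarm rate = 0.647

z(hit rate) = z(0.475) = -0.0627
z(FA) = z(H) − d' = -0.0627 − (-0.44) = 0.3773
false-alarm rate = Φ(0.3773) = 0.6470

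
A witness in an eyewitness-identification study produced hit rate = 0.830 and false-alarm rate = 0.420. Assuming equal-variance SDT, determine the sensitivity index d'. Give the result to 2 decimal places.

d' = 1.16

Φ⁻¹(H) = Φ⁻¹(0.830) = 0.954
Φ⁻¹(FA) = Φ⁻¹(0.420) = -0.202
d' = z(H) − z(FA) = 0.954 − (-0.202) = 1.156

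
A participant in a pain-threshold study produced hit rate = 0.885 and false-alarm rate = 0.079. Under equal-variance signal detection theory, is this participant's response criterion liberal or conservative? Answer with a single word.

conservative

z(H) = 1.200, z(FA) = -1.412
c = −½·(z(H) + z(FA)) = 0.106
c > 0 → conservative criterion (biased toward responding “no”).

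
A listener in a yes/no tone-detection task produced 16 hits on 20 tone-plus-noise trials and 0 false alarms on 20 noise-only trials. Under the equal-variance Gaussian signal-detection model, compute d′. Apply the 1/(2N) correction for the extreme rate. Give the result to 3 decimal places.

d′ = 2.802

The false-alarm rate is 0/20 = 0, so apply the 1/(2N) correction: FA → 1/(2·20) = 0.02500.
z(H) = z(0.80000) = 0.8416
z(FA) = z(0.02500) = -1.9600
d' = 0.8416 − (-1.9600) = 2.8016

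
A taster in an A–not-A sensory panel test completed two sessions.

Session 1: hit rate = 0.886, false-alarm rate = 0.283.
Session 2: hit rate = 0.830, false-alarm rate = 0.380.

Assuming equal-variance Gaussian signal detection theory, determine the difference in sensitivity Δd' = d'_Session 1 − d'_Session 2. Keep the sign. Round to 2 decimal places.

Session 1: z(0.886) = 1.206, z(0.283) = -0.574, d' = 1.780
Session 2: z(0.830) = 0.954, z(0.380) = -0.305, d' = 1.259
Δd' = d'_Session 1 − d'_Session 2 = 1.780 − 1.259 = 0.521
Session 1 has the higher sensitivity.

Δd' = 0.52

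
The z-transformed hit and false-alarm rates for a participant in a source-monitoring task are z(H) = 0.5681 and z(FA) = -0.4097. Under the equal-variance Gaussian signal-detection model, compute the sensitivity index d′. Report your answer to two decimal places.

d' = z(H) − z(FA) = 0.5681 − (-0.4097) = 0.9778

d′ = 0.98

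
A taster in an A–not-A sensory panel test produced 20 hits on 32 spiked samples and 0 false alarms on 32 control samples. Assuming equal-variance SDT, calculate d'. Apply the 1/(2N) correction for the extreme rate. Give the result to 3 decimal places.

d' = 2.473

The false-alarm rate is 0/32 = 0, so apply the 1/(2N) correction: FA → 1/(2·32) = 0.01562.
z(H) = z(0.62500) = 0.3186
z(FA) = z(0.01562) = -2.1540
d' = 0.3186 − (-2.1540) = 2.4726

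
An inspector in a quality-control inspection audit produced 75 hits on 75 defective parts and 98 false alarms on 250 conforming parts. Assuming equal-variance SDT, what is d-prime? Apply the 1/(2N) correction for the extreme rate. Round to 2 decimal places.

The hit rate is 75/75 = 1, so apply the 1/(2N) correction: H → 1 − 1/(2·75) = 0.99333.
z(H) = z(0.99333) = 2.475
z(FA) = z(0.39200) = -0.274
d' = 2.475 − (-0.274) = 2.749

d-prime = 2.75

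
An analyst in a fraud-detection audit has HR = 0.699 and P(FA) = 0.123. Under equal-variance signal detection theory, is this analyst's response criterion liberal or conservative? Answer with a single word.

z(H) = 0.522, z(FA) = -1.160
c = −½·(z(H) + z(FA)) = 0.319
c > 0 → conservative criterion (biased toward responding “no”).

conservative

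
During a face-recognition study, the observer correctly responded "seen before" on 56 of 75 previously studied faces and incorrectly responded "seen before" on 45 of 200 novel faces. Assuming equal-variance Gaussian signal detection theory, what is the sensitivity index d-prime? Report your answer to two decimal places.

d-prime = 1.42

H = 56/75 = 0.7467
FA = 45/200 = 0.2250
z(H) = 0.6641
z(FA) = -0.7554
d' = z(H) − z(FA) = 0.6641 − (-0.7554) = 1.4195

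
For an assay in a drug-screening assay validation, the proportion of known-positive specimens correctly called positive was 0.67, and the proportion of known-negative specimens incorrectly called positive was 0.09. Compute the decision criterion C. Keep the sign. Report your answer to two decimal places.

C = 0.45

z(H) = z(0.67) = 0.4399
z(FA) = z(0.09) = -1.3408
c = −½·[z(H) + z(FA)] = −0.5 × (0.4399 + (-1.3408)) = 0.45045
c > 0: the assay has a conservative response bias.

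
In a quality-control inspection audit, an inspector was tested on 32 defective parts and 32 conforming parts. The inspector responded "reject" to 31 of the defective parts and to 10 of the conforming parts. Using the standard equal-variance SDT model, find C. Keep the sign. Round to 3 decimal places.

C = -0.687

H = 31/32 = 0.9688
FA = 10/32 = 0.3125
z(0.9688) = 1.8634, z(0.3125) = -0.4888
c = −½·[z(H) + z(FA)] = −0.5 × (1.8634 + (-0.4888)) = -0.6873
c < 0: the inspector has a liberal response bias.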